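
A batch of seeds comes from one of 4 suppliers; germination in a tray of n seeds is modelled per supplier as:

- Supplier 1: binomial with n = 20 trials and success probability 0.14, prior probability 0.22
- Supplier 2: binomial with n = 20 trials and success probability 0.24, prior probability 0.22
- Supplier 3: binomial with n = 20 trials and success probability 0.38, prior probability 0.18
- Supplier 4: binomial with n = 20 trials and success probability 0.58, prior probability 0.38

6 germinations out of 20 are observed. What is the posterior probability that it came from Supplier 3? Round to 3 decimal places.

0.363

The responsibility of component k is π_k f_k(x) divided by Σ_j π_j f_j(x).
Binomial probabilities:
  f_1 = 0.0353289
  f_2 = 0.15887
  f_3 = 0.144733
  f_4 = 0.00784227
Unnormalised posteriors:
  π_1·f_1 = 0.22 × 0.0353289 = 0.00777236
  π_2·f_2 = 0.22 × 0.15887 = 0.0349514
  π_3·f_3 = 0.18 × 0.144733 = 0.026052
  π_4·f_4 = 0.38 × 0.00784227 = 0.00298006
Marginal: 0.00777236 + 0.0349514 + 0.026052 + 0.00298006 = 0.0717558
P(Supplier 3 | 6 germinations out of 20) ≈ 0.363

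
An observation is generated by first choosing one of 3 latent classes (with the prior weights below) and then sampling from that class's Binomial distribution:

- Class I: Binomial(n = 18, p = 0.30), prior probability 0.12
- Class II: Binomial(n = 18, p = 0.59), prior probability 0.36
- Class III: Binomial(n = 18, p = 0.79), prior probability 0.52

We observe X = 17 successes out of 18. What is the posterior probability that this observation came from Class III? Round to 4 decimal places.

0.9906

Apply Bayes' rule: the posterior for each component is proportional to its prior times its likelihood at x.
Binomial probabilities:
  f_I = 1.62717e-08
  f_II = 0.00093873
  f_III = 0.068731
Prior × likelihood for each component:
  w_I·f_I = 0.12 × 1.62717e-08 = 1.9526e-09
  w_II·f_II = 0.36 × 0.00093873 = 0.000337943
  w_III·f_III = 0.52 × 0.068731 = 0.0357401
Denominator: 1.9526e-09 + 0.000337943 + 0.0357401 = 0.036078
P(Class III | data) = 0.0357401 / 0.036078 ≈ 0.9906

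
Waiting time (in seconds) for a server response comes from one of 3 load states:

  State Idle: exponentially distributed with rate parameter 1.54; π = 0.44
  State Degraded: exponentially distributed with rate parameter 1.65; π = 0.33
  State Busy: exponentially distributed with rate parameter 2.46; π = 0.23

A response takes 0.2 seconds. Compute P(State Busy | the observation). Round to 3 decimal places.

The responsibility of component k is π_k f_k(x) divided by Σ_j π_j f_j(x).
Exponential densities:
  f_Idle = 1.54·e^(−1.54·0.2) = 1.54·e^(−0.3080) = 1.13177
  f_Degraded = 1.65·e^(−1.65·0.2) = 1.65·e^(−0.3300) = 1.18622
  f_Busy = 2.46·e^(−2.46·0.2) = 2.46·e^(−0.4920) = 1.50405
Prior × likelihood for each component:
  π_Idle·f_Idle = 0.44 × 1.13177 = 0.497979
  π_Degraded·f_Degraded = 0.33 × 1.18622 = 0.391454
  π_Busy·f_Busy = 0.23 × 1.50405 = 0.345931
Evidence: 0.497979 + 0.391454 + 0.345931 = 1.23536
P(State Busy | x) = 0.345931 / 1.23536 ≈ 0.280

0.280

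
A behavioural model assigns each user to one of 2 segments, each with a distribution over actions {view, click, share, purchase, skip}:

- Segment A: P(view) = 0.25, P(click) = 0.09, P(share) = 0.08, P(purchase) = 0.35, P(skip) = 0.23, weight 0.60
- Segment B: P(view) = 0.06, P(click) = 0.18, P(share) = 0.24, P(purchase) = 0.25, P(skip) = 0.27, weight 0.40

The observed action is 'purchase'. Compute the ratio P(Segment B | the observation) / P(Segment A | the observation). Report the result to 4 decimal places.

0.4762

Since P(k|x) ∝ w_k f_k(x), the posterior odds are w_i f_i(x) / (w_j f_j(x)).
Evaluate each component's likelihood at the observed value:
  L_A = P(purchase | comp) = 0.35
  L_B = P(purchase | comp) = 0.25
Posterior odds = (w_B·L_B) / (w_A·L_A) = (0.40·0.25) / (0.60·0.35) = 0.1 / 0.21 ≈ 0.4762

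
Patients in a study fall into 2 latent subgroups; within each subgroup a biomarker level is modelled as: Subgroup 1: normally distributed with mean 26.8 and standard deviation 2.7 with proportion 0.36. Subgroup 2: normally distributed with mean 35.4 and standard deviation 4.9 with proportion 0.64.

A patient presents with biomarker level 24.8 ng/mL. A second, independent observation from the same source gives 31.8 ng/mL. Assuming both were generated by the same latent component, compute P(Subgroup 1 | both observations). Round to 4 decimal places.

0.7751

The responsibility of component k is w_k f_k(x) divided by Σ_j w_j f_j(x).
Since both observations come from the same component, the likelihood for component k is f_k(x₁)·f_k(x₂).
  p_1 = [0.112305] × [0.0265994] = 0.00298724
  p_2 = [0.0078438] × [0.0621589] = 0.000487562
Multiply by the mixture weights:
  w_1·p_1 = 0.36 × 0.00298724 = 0.00107541
  w_2·p_2 = 0.64 × 0.000487562 = 0.00031204
Marginal: 0.00107541 + 0.00031204 = 0.00138744
Responsibility of Subgroup 1: 0.00107541 / 0.00138744 ≈ 0.7751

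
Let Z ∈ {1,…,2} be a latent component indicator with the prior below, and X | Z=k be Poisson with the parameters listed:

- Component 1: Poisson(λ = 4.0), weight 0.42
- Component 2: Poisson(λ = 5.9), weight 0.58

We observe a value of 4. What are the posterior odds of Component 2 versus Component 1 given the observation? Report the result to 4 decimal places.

0.9777

Posterior odds = (w_i f_i(x)) / (w_j f_j(x)); the normalising sum cancels.
Evaluate each component's likelihood at the observed value:
  p_1 = 0.195367
  p_2 = 0.138312
Posterior odds = (w_2·p_2) / (w_1·p_1) = (0.58·0.138312) / (0.42·0.195367) = 0.0802209 / 0.0820541 ≈ 0.9777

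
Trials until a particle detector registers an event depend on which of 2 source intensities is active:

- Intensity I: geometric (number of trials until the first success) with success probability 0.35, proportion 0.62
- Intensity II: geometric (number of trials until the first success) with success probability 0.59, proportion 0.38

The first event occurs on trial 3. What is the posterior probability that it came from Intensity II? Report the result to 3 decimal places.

Apply Bayes' rule: the posterior for each component is proportional to its prior times its likelihood at x.
Geometric probabilities:
  p_I = 0.147875
  p_II = 0.099179
Weight by the priors:
  π_I·p_I = 0.62 × 0.147875 = 0.0916825
  π_II·p_II = 0.38 × 0.099179 = 0.037688
Marginal: 0.0916825 + 0.037688 = 0.129371
P(Intensity II | the observation) = 0.037688 / 0.129371 ≈ 0.291

0.291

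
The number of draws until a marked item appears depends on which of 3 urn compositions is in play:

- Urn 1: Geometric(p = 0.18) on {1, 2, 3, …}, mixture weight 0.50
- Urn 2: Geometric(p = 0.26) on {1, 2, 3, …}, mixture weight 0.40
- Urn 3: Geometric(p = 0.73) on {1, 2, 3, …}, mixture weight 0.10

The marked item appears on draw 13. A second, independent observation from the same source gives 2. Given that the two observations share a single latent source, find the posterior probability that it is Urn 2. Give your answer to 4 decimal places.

The responsibility of component k is π_k f_k(x) divided by Σ_j π_j f_j(x).
Since both observations come from the same component, the likelihood for component k is f_k(x₁)·f_k(x₂).
  p_1 = [0.0166356] × [0.1476] = 0.00245542
  p_2 = [0.00701058] × [0.1924] = 0.00134884
  p_3 = [1.09569e-07] × [0.1971] = 2.15961e-08
Prior × likelihood for each component:
  π_1·p_1 = 0.50 × 0.00245542 = 0.00122771
  π_2·p_2 = 0.40 × 0.00134884 = 0.000539534
  π_3·p_3 = 0.10 × 2.15961e-08 = 2.15961e-09
Denominator: 0.00122771 + 0.000539534 + 2.15961e-09 = 0.00176724
So the posterior for Urn 2 is 0.000539534 / 0.00176724 ≈ 0.3053.

0.3053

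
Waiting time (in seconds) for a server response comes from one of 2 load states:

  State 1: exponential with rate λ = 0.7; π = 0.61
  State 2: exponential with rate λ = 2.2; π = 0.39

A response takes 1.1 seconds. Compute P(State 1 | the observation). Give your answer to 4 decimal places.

Apply Bayes' rule: the posterior for each component is proportional to its prior times its likelihood at x.
Component likelihoods at x = 1.1 seconds:
  L_1 = 0.7·e^(−0.7·1.1) = 0.7·e^(−0.7700) = 0.324109
  L_2 = 2.2·e^(−2.2·1.1) = 2.2·e^(−2.4200) = 0.195628
Unnormalised posteriors:
  π_1·L_1 = 0.61 × 0.324109 = 0.197707
  π_2·L_2 = 0.39 × 0.195628 = 0.0762947
Sum: 0.197707 + 0.0762947 = 0.274001
So the posterior for State 1 is 0.197707 / 0.274001 ≈ 0.7216.

0.7216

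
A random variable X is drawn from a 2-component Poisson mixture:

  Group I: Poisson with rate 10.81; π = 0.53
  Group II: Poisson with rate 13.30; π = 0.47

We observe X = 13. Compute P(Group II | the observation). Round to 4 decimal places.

0.5212

P(component k | x) = π_k·f_k(x) / marginal(x), where marginal(x) = Σ_j π_j·f_j(x).
Component likelihoods at x = 13:
  L_I = 0.0892751
  L_II = 0.109566
Weight by the priors:
  π_I·L_I = 0.53 × 0.0892751 = 0.0473158
  π_II·L_II = 0.47 × 0.109566 = 0.0514959
Marginal: 0.0473158 + 0.0514959 = 0.0988117
P(Group II | data) ≈ 0.5212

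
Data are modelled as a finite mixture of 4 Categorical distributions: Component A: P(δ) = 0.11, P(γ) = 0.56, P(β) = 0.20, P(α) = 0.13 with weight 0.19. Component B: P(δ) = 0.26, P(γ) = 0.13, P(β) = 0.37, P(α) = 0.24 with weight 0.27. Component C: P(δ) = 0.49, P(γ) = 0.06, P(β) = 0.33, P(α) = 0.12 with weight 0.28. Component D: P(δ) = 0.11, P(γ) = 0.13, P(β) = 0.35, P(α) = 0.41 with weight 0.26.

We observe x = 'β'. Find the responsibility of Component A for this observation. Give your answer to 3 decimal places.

Posterior ∝ prior × likelihood, so P(k | x) ∝ P(Z=k) f_k(x); normalise over all components.
Categorical probabilities:
  f_A = P(β | comp) = 0.20
  f_B = P(β | comp) = 0.37
  f_C = P(β | comp) = 0.33
  f_D = P(β | comp) = 0.35
Multiply by the mixture weights:
  P(Z=A)·f_A = 0.19 × 0.2 = 0.038
  P(Z=B)·f_B = 0.27 × 0.37 = 0.0999
  P(Z=C)·f_C = 0.28 × 0.33 = 0.0924
  P(Z=D)·f_D = 0.26 × 0.35 = 0.091
Evidence: 0.038 + 0.0999 + 0.0924 + 0.091 = 0.3213
P(Component A | x) = 0.038 / 0.3213 ≈ 0.118

0.118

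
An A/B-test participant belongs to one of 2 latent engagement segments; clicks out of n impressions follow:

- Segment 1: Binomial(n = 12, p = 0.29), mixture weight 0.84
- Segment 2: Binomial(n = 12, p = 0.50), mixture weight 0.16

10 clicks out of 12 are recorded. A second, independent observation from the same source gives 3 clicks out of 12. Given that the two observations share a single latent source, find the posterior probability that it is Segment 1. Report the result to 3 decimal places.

P(component k | x) = π_k·f_k(x) / marginal(x), where marginal(x) = Σ_j π_j·f_j(x).
Since both observations come from the same component, the likelihood for component k is f_k(x₁)·f_k(x₂).
  p_1 = [C(12,10)·0.29^10·0.71^2 = 66·4.20707e-06·0.5041 = 0.000139972] × [0.246004] = 3.44336e-05
  p_2 = [C(12,10)·0.50^10·0.50^2 = 66·0.000976562·0.25 = 0.0161133] × [0.0537109] = 0.000865459
Prior × likelihood for each component:
  π_1·p_1 = 0.84 × 3.44336e-05 = 2.89242e-05
  π_2·p_2 = 0.16 × 0.000865459 = 0.000138474
Sum: 2.89242e-05 + 0.000138474 = 0.000167398
Responsibility of Segment 1: 2.89242e-05 / 0.000167398 ≈ 0.173

0.173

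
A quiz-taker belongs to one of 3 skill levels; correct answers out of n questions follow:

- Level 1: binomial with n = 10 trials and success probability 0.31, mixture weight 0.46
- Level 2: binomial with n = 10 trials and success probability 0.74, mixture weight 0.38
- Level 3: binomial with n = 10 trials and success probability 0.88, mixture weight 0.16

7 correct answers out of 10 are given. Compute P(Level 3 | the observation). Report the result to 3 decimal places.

0.117

Apply Bayes' rule: the posterior for each component is proportional to its prior times its likelihood at x.
Binomial probabilities:
  f_1 = C(10,7)·0.31^7·0.69^3 = 120·0.000275126·0.328509 = 0.0108458
  f_2 = C(10,7)·0.74^7·0.26^3 = 120·0.121513·0.017576 = 0.256285
  f_3 = C(10,7)·0.88^7·0.12^3 = 120·0.408676·0.001728 = 0.084743
Multiply by the mixture weights:
  π_1·f_1 = 0.46 × 0.0108458 = 0.00498905
  π_2·f_2 = 0.38 × 0.256285 = 0.0973883
  π_3·f_3 = 0.16 × 0.084743 = 0.0135589
Sum: 0.00498905 + 0.0973883 + 0.0135589 = 0.115936
So the posterior for Level 3 is 0.0135589 / 0.115936 ≈ 0.117.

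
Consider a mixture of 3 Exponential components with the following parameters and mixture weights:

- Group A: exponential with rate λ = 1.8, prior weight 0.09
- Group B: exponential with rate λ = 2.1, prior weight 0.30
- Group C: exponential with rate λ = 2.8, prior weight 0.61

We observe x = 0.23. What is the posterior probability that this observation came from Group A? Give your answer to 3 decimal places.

P(component k | x) = w_k·f_k(x) / marginal(x), where marginal(x) = Σ_j w_j·f_j(x).
Exponential densities:
  p_A = 1.8·e^(−1.8·0.23) = 1.8·e^(−0.4140) = 1.1898
  p_B = 2.1·e^(−2.1·0.23) = 2.1·e^(−0.4830) = 1.29555
  p_C = 2.8·e^(−2.8·0.23) = 2.8·e^(−0.6440) = 1.47052
Weight by the priors:
  w_A·p_A = 0.09 × 1.1898 = 0.107082
  w_B·p_B = 0.30 × 1.29555 = 0.388666
  w_C·p_C = 0.61 × 1.47052 = 0.89702
Sum: 0.107082 + 0.388666 + 0.89702 = 1.39277
P(Group A | the observation) ≈ 0.077

0.077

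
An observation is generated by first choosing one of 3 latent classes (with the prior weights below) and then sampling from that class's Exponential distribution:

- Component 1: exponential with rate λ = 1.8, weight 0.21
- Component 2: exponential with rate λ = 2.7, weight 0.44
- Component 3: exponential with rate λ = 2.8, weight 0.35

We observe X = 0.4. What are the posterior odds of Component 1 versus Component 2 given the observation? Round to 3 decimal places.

The posterior odds equal the prior odds times the likelihood ratio: (P(Z=i)/P(Z=j))·(f_i(x)/f_j(x)).
Evaluate each component's likelihood at the observed value:
  f_1 = 1.8·e^(−1.8·0.4) = 1.8·e^(−0.7200) = 0.876154
  f_2 = 2.7·e^(−2.7·0.4) = 2.7·e^(−1.0800) = 0.916908
  f_3 = 2.8·e^(−2.8·0.4) = 2.8·e^(−1.1200) = 0.913583
Odds = (0.21/0.44) × (0.876154/0.916908) = 0.477273 × 0.955553 ≈ 0.456

0.456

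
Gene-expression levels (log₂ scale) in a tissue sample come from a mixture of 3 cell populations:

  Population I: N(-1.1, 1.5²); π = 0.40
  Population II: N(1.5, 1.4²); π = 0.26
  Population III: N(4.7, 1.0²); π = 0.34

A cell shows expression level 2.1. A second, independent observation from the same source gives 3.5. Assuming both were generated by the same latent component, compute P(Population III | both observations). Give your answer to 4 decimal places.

Apply Bayes' rule: the posterior for each component is proportional to its prior times its likelihood at x.
Since both observations come from the same component, the likelihood for component k is f_k(x₁)·f_k(x₂).
  f_I = [(1/(1.5·√(2π)))·exp(−(2.1−-1.1)²/(2·1.5²)) = 0.265962·exp(-2.27556) = 0.0273248] × [0.00241362] = 6.59519e-05
  f_II = [(1/(1.4·√(2π)))·exp(−(2.1−1.5)²/(2·1.4²)) = 0.284959·exp(-0.09184) = 0.259955] × [0.102713] = 0.0267007
  f_III = [(1/(1.0·√(2π)))·exp(−(2.1−4.7)²/(2·1.0²)) = 0.398942·exp(-3.38000) = 0.013583] × [0.194186] = 0.00263762
Unnormalised posteriors:
  π_I·f_I = 0.40 × 6.59519e-05 = 2.63808e-05
  π_II·f_II = 0.26 × 0.0267007 = 0.00694218
  π_III·f_III = 0.34 × 0.00263762 = 0.000896792
Evidence: 2.63808e-05 + 0.00694218 + 0.000896792 = 0.00786535
Responsibility of Population III: 0.000896792 / 0.00786535 ≈ 0.1140

0.1140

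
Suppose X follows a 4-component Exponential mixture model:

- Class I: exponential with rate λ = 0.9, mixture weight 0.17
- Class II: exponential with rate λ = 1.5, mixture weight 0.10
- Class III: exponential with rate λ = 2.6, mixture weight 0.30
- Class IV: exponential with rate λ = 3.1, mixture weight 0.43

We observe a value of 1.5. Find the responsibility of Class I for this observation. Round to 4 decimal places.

P(component k | x) = P(Z=k)·f_k(x) / marginal(x), where marginal(x) = Σ_j P(Z=j)·f_j(x).
Component likelihoods at x = 1.5:
  p_I = 0.233316
  p_II = 0.158099
  p_III = 0.052629
  p_IV = 0.029641
Multiply by the mixture weights:
  P(Z=I)·p_I = 0.17 × 0.233316 = 0.0396638
  P(Z=II)·p_II = 0.10 × 0.158099 = 0.0158099
  P(Z=III)·p_III = 0.30 × 0.052629 = 0.0157887
  P(Z=IV)·p_IV = 0.43 × 0.029641 = 0.0127456
Evidence: 0.0396638 + 0.0158099 + 0.0157887 + 0.0127456 = 0.0840079
P(Class I | the observation) ≈ 0.4721

0.4721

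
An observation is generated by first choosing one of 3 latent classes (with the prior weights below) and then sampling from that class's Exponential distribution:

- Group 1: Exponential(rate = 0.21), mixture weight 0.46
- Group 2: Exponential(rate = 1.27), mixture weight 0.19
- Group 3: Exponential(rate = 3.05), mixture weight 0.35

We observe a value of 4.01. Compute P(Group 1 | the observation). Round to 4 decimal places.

By Bayes' theorem, P(k | x) = w_k f_k(x) / Σ_j w_j f_j(x).
Exponential densities:
  L_1 = 0.090469
  L_2 = 0.0077996
  L_3 = 1.4882e-05
Weight by the priors:
  w_1·L_1 = 0.46 × 0.090469 = 0.0416158
  w_2·L_2 = 0.19 × 0.0077996 = 0.00148192
  w_3·L_3 = 0.35 × 1.4882e-05 = 5.2087e-06
Sum: 0.0416158 + 0.00148192 + 5.2087e-06 = 0.0431029
P(Group 1 | the observation) ≈ 0.9655

0.9655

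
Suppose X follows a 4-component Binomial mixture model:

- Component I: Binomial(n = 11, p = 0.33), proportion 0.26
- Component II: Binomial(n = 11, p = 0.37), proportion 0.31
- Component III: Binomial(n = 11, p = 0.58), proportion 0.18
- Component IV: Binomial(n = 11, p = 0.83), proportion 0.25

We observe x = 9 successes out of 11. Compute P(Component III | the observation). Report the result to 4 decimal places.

Apply Bayes' rule: the posterior for each component is proportional to its prior times its likelihood at x.
Component likelihoods at x = 9 successes out of 11:
  L_I = 0.00114588
  L_II = 0.002837
  L_III = 0.0720631
  L_IV = 0.297142
Prior × likelihood for each component:
  π_I·L_I = 0.26 × 0.00114588 = 0.000297928
  π_II·L_II = 0.31 × 0.002837 = 0.00087947
  π_III·L_III = 0.18 × 0.0720631 = 0.0129714
  π_IV·L_IV = 0.25 × 0.297142 = 0.0742854
Evidence: 0.000297928 + 0.00087947 + 0.0129714 + 0.0742854 = 0.0884341
P(Component III | the observation) = 0.0129714 / 0.0884341 ≈ 0.1467

0.1467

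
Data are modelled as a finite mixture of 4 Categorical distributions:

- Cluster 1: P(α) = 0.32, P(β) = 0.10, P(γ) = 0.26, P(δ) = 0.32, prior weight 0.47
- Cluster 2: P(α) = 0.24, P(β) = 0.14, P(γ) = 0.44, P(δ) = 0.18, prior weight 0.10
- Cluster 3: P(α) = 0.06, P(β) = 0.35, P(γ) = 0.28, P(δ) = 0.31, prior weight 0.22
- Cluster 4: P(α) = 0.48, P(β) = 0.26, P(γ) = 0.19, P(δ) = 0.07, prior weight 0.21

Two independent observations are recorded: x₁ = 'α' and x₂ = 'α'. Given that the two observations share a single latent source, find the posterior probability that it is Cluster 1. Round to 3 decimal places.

Posterior ∝ prior × likelihood, so P(k | x) ∝ w_k f_k(x); normalise over all components.
Since both observations come from the same component, the likelihood for component k is f_k(x₁)·f_k(x₂).
  L_1 = [0.32] × [0.32] = 0.1024
  L_2 = [0.24] × [0.24] = 0.0576
  L_3 = [0.06] × [0.06] = 0.0036
  L_4 = [0.48] × [0.48] = 0.2304
Prior × likelihood for each component:
  w_1·L_1 = 0.47 × 0.1024 = 0.048128
  w_2·L_2 = 0.10 × 0.0576 = 0.00576
  w_3·L_3 = 0.22 × 0.0036 = 0.000792
  w_4·L_4 = 0.21 × 0.2304 = 0.048384
Evidence: 0.048128 + 0.00576 + 0.000792 + 0.048384 = 0.103064
So the posterior for Cluster 1 is 0.048128 / 0.103064 ≈ 0.467.

0.467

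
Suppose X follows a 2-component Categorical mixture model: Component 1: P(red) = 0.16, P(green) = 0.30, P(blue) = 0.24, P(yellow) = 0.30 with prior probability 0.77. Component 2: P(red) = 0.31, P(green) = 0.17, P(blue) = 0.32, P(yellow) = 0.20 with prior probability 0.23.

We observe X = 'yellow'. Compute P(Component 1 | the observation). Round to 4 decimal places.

0.8339

P(component k | x) = w_k·f_k(x) / marginal(x), where marginal(x) = Σ_j w_j·f_j(x).
Categorical probabilities:
  L_1 = 0.3
  L_2 = 0.2
Prior × likelihood for each component:
  w_1·L_1 = 0.77 × 0.3 = 0.231
  w_2·L_2 = 0.23 × 0.2 = 0.046
Normaliser: 0.231 + 0.046 = 0.277
P(Component 1 | the observation) = 0.231 / 0.277 ≈ 0.8339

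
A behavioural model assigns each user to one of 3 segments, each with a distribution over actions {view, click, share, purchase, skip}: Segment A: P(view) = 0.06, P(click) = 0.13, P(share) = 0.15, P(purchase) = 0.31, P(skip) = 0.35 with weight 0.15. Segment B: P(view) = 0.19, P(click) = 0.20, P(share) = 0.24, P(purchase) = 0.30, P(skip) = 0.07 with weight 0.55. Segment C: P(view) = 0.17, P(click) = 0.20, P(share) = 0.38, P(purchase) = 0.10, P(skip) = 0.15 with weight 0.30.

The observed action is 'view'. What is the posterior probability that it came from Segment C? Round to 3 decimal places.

P(component k | x) = w_k·f_k(x) / marginal(x), where marginal(x) = Σ_j w_j·f_j(x).
Component likelihoods at x = 'view':
  f_A = 0.06
  f_B = 0.19
  f_C = 0.17
Prior × likelihood for each component:
  w_A·f_A = 0.15 × 0.06 = 0.009
  w_B·f_B = 0.55 × 0.19 = 0.1045
  w_C·f_C = 0.30 × 0.17 = 0.051
Normaliser: 0.009 + 0.1045 + 0.051 = 0.1645
So the posterior for Segment C is 0.051 / 0.1645 ≈ 0.310.

0.310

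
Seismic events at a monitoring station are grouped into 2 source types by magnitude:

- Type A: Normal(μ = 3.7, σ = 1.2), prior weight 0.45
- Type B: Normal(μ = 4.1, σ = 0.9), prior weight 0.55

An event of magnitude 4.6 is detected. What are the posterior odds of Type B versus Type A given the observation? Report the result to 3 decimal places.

1.850

Only the two components matter; the odds are (P(Z=i) f_i(x)) / (P(Z=j) f_j(x)).
Evaluate each component's likelihood at the observed value:
  f_A = (1/(1.2·√(2π)))·exp(−(4.6−3.7)²/(2·1.2²)) = 0.332452·exp(-0.28125) = 0.250948
  f_B = (1/(0.9·√(2π)))·exp(−(4.6−4.1)²/(2·0.9²)) = 0.443269·exp(-0.15432) = 0.37988
Odds = (0.55/0.45) × (0.37988/0.250948) = 1.22222 × 1.51378 ≈ 1.850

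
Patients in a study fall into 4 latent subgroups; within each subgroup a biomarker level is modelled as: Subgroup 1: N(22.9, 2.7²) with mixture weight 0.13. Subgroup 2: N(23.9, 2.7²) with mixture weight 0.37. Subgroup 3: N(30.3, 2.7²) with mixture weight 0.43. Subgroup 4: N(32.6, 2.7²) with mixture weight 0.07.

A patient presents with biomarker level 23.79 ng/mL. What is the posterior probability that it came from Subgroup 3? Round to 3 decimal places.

Apply Bayes' rule: the posterior for each component is proportional to its prior times its likelihood at x.
Normal densities:
  L_1 = (1/(2.7·√(2π)))·exp(−(23.79−22.9)²/(2·2.7²)) = 0.147756·exp(-0.05433) = 0.139943
  L_2 = (1/(2.7·√(2π)))·exp(−(23.79−23.9)²/(2·2.7²)) = 0.147756·exp(-0.00083) = 0.147634
  L_3 = (1/(2.7·√(2π)))·exp(−(23.79−30.3)²/(2·2.7²)) = 0.147756·exp(-2.90673) = 0.00807551
  L_4 = (1/(2.7·√(2π)))·exp(−(23.79−32.6)²/(2·2.7²)) = 0.147756·exp(-5.32346) = 0.000720436
Multiply by the mixture weights:
  π_1·L_1 = 0.13 × 0.139943 = 0.0181926
  π_2·L_2 = 0.37 × 0.147634 = 0.0546245
  π_3·L_3 = 0.43 × 0.00807551 = 0.00347247
  π_4·L_4 = 0.07 × 0.000720436 = 5.04305e-05
Normaliser: 0.0181926 + 0.0546245 + 0.00347247 + 5.04305e-05 = 0.07634
Responsibility of Subgroup 3: 0.00347247 / 0.07634 ≈ 0.045

0.045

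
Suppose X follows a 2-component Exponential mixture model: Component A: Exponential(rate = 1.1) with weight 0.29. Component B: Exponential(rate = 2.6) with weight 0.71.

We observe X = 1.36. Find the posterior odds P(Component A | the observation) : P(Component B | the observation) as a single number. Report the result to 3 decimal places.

Only the two components matter; the odds are (w_i f_i(x)) / (w_j f_j(x)).
Exponential densities:
  L_A = 0.246427
  L_B = 0.075737
Odds = (0.29/0.71) × (0.246427/0.075737) = 0.408451 × 3.25372 ≈ 1.329

1.329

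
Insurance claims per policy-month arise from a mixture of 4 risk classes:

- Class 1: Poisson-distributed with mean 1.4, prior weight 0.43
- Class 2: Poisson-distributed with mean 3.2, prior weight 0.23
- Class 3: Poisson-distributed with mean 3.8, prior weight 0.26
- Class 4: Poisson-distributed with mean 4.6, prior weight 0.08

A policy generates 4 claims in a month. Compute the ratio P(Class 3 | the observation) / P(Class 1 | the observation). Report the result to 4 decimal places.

2.9773

Only the two components matter; the odds are (P(Z=i) f_i(x)) / (P(Z=j) f_j(x)).
Poisson probabilities:
  f_1 = 0.039472
  f_2 = 0.178093
  f_3 = 0.194359
  f_4 = 0.187528
Odds = (0.26/0.43) × (0.194359/0.039472) = 0.604651 × 4.92397 ≈ 2.9773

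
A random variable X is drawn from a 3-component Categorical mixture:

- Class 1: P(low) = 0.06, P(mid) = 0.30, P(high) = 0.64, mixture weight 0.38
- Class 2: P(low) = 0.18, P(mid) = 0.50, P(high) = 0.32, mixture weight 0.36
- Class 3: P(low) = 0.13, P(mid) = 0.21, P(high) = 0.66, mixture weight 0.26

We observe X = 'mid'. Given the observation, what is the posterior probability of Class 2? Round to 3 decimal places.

0.516

Posterior ∝ prior × likelihood, so P(k | x) ∝ π_k f_k(x); normalise over all components.
Categorical probabilities:
  L_1 = P(mid | comp) = 0.30
  L_2 = P(mid | comp) = 0.50
  L_3 = P(mid | comp) = 0.21
Prior × likelihood for each component:
  π_1·L_1 = 0.38 × 0.3 = 0.114
  π_2·L_2 = 0.36 × 0.5 = 0.18
  π_3·L_3 = 0.26 × 0.21 = 0.0546
Marginal: 0.114 + 0.18 + 0.0546 = 0.3486
So the posterior for Class 2 is 0.18 / 0.3486 ≈ 0.516.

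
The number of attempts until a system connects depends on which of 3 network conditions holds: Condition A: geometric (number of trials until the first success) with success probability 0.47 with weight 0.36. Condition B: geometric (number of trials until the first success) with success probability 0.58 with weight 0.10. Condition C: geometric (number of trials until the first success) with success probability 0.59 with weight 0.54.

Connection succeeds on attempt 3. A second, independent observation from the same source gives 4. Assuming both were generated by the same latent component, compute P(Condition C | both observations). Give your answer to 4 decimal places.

The responsibility of component k is π_k f_k(x) divided by Σ_j π_j f_j(x).
Since both observations come from the same component, the likelihood for component k is f_k(x₁)·f_k(x₂).
  p_A = [0.132023] × [0.0699722] = 0.00923794
  p_B = [0.102312] × [0.042971] = 0.00439645
  p_C = [0.099179] × [0.0406634] = 0.00403295
Prior × likelihood for each component:
  π_A·p_A = 0.36 × 0.00923794 = 0.00332566
  π_B·p_B = 0.10 × 0.00439645 = 0.000439645
  π_C·p_C = 0.54 × 0.00403295 = 0.0021778
Denominator: 0.00332566 + 0.000439645 + 0.0021778 = 0.0059431
P(Condition C | x) ≈ 0.3664

0.3664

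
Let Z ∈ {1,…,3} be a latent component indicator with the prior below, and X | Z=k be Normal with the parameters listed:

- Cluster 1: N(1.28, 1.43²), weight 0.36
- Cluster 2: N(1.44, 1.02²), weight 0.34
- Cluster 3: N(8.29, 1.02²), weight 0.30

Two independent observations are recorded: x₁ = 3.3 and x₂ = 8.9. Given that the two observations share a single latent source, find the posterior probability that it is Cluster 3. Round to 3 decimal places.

0.972

By Bayes' theorem, P(k | x) = π_k f_k(x) / Σ_j π_j f_j(x).
Since both observations come from the same component, the likelihood for component k is f_k(x₁)·f_k(x₂).
  f_1 = [0.102867] × [1.9043e-07] = 1.9589e-08
  f_2 = [0.0741718] × [9.4837e-13] = 7.03424e-14
  f_3 = [2.48474e-06] × [0.327075] = 8.12697e-07
Unnormalised posteriors:
  π_1·f_1 = 0.36 × 1.9589e-08 = 7.05205e-09
  π_2·f_2 = 0.34 × 7.03424e-14 = 2.39164e-14
  π_3·f_3 = 0.30 × 8.12697e-07 = 2.43809e-07
Denominator: 7.05205e-09 + 2.39164e-14 + 2.43809e-07 = 2.50861e-07
P(Cluster 3 | x₁, x₂) ≈ 0.972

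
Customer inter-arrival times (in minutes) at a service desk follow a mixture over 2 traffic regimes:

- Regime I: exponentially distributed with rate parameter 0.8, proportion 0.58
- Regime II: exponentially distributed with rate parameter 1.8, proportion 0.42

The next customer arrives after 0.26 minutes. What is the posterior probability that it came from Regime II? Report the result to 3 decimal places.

0.557

Posterior ∝ prior × likelihood, so P(k | x) ∝ π_k f_k(x); normalise over all components.
Exponential densities:
  p_I = 0.649766
  p_II = 1.12726
Prior × likelihood for each component:
  π_I·p_I = 0.58 × 0.649766 = 0.376864
  π_II·p_II = 0.42 × 1.12726 = 0.473448
Marginal: 0.376864 + 0.473448 = 0.850312
Responsibility of Regime II: 0.473448 / 0.850312 ≈ 0.557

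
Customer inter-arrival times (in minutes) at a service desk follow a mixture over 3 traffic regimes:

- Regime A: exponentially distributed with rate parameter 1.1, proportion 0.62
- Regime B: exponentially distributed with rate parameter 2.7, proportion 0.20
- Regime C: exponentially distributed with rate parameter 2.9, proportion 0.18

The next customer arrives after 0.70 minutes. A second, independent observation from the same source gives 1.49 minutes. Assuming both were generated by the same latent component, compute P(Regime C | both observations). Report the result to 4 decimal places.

P(component k | x) = w_k·f_k(x) / marginal(x), where marginal(x) = Σ_j w_j·f_j(x).
Since both observations come from the same component, the likelihood for component k is f_k(x₁)·f_k(x₂).
  L_A = [1.1·e^(−1.1·0.70) = 1.1·e^(−0.7700) = 0.509314] × [0.213592] = 0.108785
  L_B = [2.7·e^(−2.7·0.70) = 2.7·e^(−1.8900) = 0.407894] × [0.0483278] = 0.0197126
  L_C = [2.9·e^(−2.9·0.70) = 2.9·e^(−2.0300) = 0.380873] × [0.0385311] = 0.0146755
Multiply by the mixture weights:
  w_A·L_A = 0.62 × 0.108785 = 0.0674468
  w_B·L_B = 0.20 × 0.0197126 = 0.00394252
  w_C·L_C = 0.18 × 0.0146755 = 0.00264158
Marginal: 0.0674468 + 0.00394252 + 0.00264158 = 0.074031
P(Regime C | x) ≈ 0.0357

0.0357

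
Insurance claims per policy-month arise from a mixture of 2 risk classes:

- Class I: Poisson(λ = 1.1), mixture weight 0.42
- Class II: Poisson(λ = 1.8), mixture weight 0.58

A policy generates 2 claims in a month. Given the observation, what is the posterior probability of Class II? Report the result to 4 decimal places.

Posterior ∝ prior × likelihood, so P(k | x) ∝ π_k f_k(x); normalise over all components.
Evaluate each component's likelihood at the observed value:
  f_I = 0.201387
  f_II = 0.267784
Multiply by the mixture weights:
  π_I·f_I = 0.42 × 0.201387 = 0.0845825
  π_II·f_II = 0.58 × 0.267784 = 0.155315
Denominator: 0.0845825 + 0.155315 = 0.239897
So the posterior for Class II is 0.155315 / 0.239897 ≈ 0.6474.

0.6474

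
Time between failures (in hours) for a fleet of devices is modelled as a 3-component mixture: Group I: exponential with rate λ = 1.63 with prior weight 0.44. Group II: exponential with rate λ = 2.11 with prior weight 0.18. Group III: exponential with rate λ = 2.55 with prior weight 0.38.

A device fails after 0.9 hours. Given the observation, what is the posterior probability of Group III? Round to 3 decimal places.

P(component k | x) = π_k·f_k(x) / marginal(x), where marginal(x) = Σ_j π_j·f_j(x).
Evaluate each component's likelihood at the observed value:
  p_I = 1.63·e^(−1.63·0.9) = 1.63·e^(−1.4670) = 0.375905
  p_II = 2.11·e^(−2.11·0.9) = 2.11·e^(−1.8990) = 0.315906
  p_III = 2.55·e^(−2.55·0.9) = 2.55·e^(−2.2950) = 0.256942
Unnormalised posteriors:
  π_I·p_I = 0.44 × 0.375905 = 0.165398
  π_II·p_II = 0.18 × 0.315906 = 0.056863
  π_III·p_III = 0.38 × 0.256942 = 0.0976378
Marginal: 0.165398 + 0.056863 + 0.0976378 = 0.319899
P(Group III | data) = 0.0976378 / 0.319899 ≈ 0.305

0.305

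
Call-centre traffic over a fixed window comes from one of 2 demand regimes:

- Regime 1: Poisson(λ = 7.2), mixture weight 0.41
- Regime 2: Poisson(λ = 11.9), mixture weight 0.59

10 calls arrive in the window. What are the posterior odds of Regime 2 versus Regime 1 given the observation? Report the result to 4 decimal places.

Only the two components matter; the odds are (π_i f_i(x)) / (π_j f_j(x)).
Component likelihoods at x = 10 calls:
  f_1 = 0.0770268
  f_2 = 0.106562
0.0628716 / 0.031581 ≈ 1.9908

1.9908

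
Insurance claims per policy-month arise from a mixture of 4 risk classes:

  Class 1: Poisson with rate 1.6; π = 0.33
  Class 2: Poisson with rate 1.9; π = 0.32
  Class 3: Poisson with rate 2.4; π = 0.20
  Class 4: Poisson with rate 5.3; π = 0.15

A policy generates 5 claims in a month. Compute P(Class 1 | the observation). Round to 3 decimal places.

0.108

P(component k | x) = P(Z=k)·f_k(x) / marginal(x), where marginal(x) = Σ_j P(Z=j)·f_j(x).
Component likelihoods at x = 5 claims:
  f_1 = 0.017642
  f_2 = 0.0308622
  f_3 = 0.0601961
  f_4 = 0.173955
Unnormalised posteriors:
  P(Z=1)·f_1 = 0.33 × 0.017642 = 0.00582186
  P(Z=2)·f_2 = 0.32 × 0.0308622 = 0.00987591
  P(Z=3)·f_3 = 0.20 × 0.0601961 = 0.0120392
  P(Z=4)·f_4 = 0.15 × 0.173955 = 0.0260933
Evidence: 0.00582186 + 0.00987591 + 0.0120392 + 0.0260933 = 0.0538303
P(Class 1 | the observation) = 0.00582186 / 0.0538303 ≈ 0.108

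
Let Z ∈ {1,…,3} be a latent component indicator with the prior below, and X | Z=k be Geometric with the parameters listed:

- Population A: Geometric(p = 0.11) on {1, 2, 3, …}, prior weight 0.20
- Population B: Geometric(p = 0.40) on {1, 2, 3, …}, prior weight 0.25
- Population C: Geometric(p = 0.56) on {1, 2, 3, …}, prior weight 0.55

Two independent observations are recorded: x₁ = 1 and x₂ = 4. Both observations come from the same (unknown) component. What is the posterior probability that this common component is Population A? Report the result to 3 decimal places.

0.068

The responsibility of component k is w_k f_k(x) divided by Σ_j w_j f_j(x).
Since both observations come from the same component, the likelihood for component k is f_k(x₁)·f_k(x₂).
  f_A = [0.11·(1−0.11)^0 = 0.11·1 = 0.11] × [0.0775466] = 0.00853012
  f_B = [0.40·(1−0.40)^0 = 0.40·1 = 0.4] × [0.0864] = 0.03456
  f_C = [0.56·(1−0.56)^0 = 0.56·1 = 0.56] × [0.047703] = 0.0267137
Multiply by the mixture weights:
  w_A·f_A = 0.20 × 0.00853012 = 0.00170602
  w_B·f_B = 0.25 × 0.03456 = 0.00864
  w_C·f_C = 0.55 × 0.0267137 = 0.0146925
Evidence: 0.00170602 + 0.00864 + 0.0146925 = 0.0250386
P(Population A | x) ≈ 0.068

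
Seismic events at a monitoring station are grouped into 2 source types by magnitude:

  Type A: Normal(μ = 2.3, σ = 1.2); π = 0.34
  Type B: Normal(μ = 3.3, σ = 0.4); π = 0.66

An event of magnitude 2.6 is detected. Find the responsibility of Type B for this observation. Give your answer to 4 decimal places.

0.5651

Apply Bayes' rule: the posterior for each component is proportional to its prior times its likelihood at x.
Normal densities:
  f_A = (1/(1.2·√(2π)))·exp(−(2.6−2.3)²/(2·1.2²)) = 0.332452·exp(-0.03125) = 0.322223
  f_B = (1/(0.4·√(2π)))·exp(−(2.6−3.3)²/(2·0.4²)) = 0.997356·exp(-1.53125) = 0.215693
Multiply by the mixture weights:
  P(Z=A)·f_A = 0.34 × 0.322223 = 0.109556
  P(Z=B)·f_B = 0.66 × 0.215693 = 0.142358
Evidence: 0.109556 + 0.142358 = 0.251914
So the posterior for Type B is 0.142358 / 0.251914 ≈ 0.5651.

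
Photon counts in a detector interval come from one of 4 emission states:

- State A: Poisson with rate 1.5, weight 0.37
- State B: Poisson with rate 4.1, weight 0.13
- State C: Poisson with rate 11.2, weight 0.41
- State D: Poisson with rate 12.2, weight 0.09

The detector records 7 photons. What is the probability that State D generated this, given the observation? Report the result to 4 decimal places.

0.0982

The responsibility of component k is w_k f_k(x) divided by Σ_j w_j f_j(x).
Evaluate each component's likelihood at the observed value:
  f_A = e^(−1.5)·1.5^7/7! = 0.000756426
  f_B = e^(−4.1)·4.1^7/7! = 0.0640397
  f_C = e^(−11.2)·11.2^7/7! = 0.0599788
  f_D = e^(−12.2)·12.2^7/7! = 0.0401509
Prior × likelihood for each component:
  w_A·f_A = 0.37 × 0.000756426 = 0.000279878
  w_B·f_B = 0.13 × 0.0640397 = 0.00832516
  w_C·f_C = 0.41 × 0.0599788 = 0.0245913
  w_D·f_D = 0.09 × 0.0401509 = 0.00361358
Normaliser: 0.000279878 + 0.00832516 + 0.0245913 + 0.00361358 = 0.0368099
Responsibility of State D: 0.00361358 / 0.0368099 ≈ 0.0982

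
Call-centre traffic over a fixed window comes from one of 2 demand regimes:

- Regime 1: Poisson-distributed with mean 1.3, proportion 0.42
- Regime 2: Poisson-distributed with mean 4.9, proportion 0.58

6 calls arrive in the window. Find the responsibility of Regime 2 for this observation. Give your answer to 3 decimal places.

0.991

Apply Bayes' rule: the posterior for each component is proportional to its prior times its likelihood at x.
Evaluate each component's likelihood at the observed value:
  p_1 = e^(−1.3)·1.3^6/6! = 0.00182703
  p_2 = e^(−4.9)·4.9^6/6! = 0.143153
Prior × likelihood for each component:
  P(Z=1)·p_1 = 0.42 × 0.00182703 = 0.000767351
  P(Z=2)·p_2 = 0.58 × 0.143153 = 0.0830288
Denominator: 0.000767351 + 0.0830288 = 0.0837962
P(Regime 2 | data) ≈ 0.991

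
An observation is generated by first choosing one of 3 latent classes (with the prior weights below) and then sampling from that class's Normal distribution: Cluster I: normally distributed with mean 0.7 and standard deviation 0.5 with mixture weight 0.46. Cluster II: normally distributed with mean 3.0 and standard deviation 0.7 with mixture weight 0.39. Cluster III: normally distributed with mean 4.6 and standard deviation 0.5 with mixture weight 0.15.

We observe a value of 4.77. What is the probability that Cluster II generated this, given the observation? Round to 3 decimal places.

0.074

Apply Bayes' rule: the posterior for each component is proportional to its prior times its likelihood at x.
Evaluate each component's likelihood at the observed value:
  f_I = (1/(0.5·√(2π)))·exp(−(4.77−0.7)²/(2·0.5²)) = 0.797885·exp(-33.12980) = 3.26476e-15
  f_II = (1/(0.7·√(2π)))·exp(−(4.77−3.0)²/(2·0.7²)) = 0.569918·exp(-3.19684) = 0.0233047
  f_III = (1/(0.5·√(2π)))·exp(−(4.77−4.6)²/(2·0.5²)) = 0.797885·exp(-0.05780) = 0.753074
Prior × likelihood for each component:
  P(Z=I)·f_I = 0.46 × 3.26476e-15 = 1.50179e-15
  P(Z=II)·f_II = 0.39 × 0.0233047 = 0.00908883
  P(Z=III)·f_III = 0.15 × 0.753074 = 0.112961
Denominator: 1.50179e-15 + 0.00908883 + 0.112961 = 0.12205
P(Cluster II | data) = 0.00908883 / 0.12205 ≈ 0.074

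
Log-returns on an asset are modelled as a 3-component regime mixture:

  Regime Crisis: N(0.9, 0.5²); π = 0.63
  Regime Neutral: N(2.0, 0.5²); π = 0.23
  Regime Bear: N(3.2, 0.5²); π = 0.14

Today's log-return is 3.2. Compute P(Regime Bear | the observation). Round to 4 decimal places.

P(component k | x) = P(Z=k)·f_k(x) / marginal(x), where marginal(x) = Σ_j P(Z=j)·f_j(x).
Component likelihoods at x = 3.2:
  L_Crisis = (1/(0.5·√(2π)))·exp(−(3.2−0.9)²/(2·0.5²)) = 0.797885·exp(-10.58000) = 2.02817e-05
  L_Neutral = (1/(0.5·√(2π)))·exp(−(3.2−2.0)²/(2·0.5²)) = 0.797885·exp(-2.88000) = 0.0447891
  L_Bear = (1/(0.5·√(2π)))·exp(−(3.2−3.2)²/(2·0.5²)) = 0.797885·exp(-0.00000) = 0.797885
Unnormalised posteriors:
  P(Z=Crisis)·L_Crisis = 0.63 × 2.02817e-05 = 1.27775e-05
  P(Z=Neutral)·L_Neutral = 0.23 × 0.0447891 = 0.0103015
  P(Z=Bear)·L_Bear = 0.14 × 0.797885 = 0.111704
Normaliser: 1.27775e-05 + 0.0103015 + 0.111704 = 0.122018
P(Regime Bear | data) = 0.111704 / 0.122018 ≈ 0.9155

0.9155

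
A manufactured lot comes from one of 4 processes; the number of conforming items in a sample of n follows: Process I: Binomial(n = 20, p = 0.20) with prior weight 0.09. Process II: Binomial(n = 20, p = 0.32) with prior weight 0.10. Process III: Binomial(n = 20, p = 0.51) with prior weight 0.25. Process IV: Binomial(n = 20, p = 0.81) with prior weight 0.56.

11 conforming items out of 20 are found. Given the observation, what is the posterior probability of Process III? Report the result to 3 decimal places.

By Bayes' theorem, P(k | x) = P(Z=k) f_k(x) / Σ_j P(Z=j) f_j(x).
Component likelihoods at x = 11 conforming items out of 20:
  f_I = 0.000461685
  f_II = 0.018812
  f_III = 0.166051
  f_IV = 0.00533732
Weight by the priors:
  P(Z=I)·f_I = 0.09 × 0.000461685 = 4.15516e-05
  P(Z=II)·f_II = 0.10 × 0.018812 = 0.0018812
  P(Z=III)·f_III = 0.25 × 0.166051 = 0.0415128
  P(Z=IV)·f_IV = 0.56 × 0.00533732 = 0.0029889
Sum: 4.15516e-05 + 0.0018812 + 0.0415128 + 0.0029889 = 0.0464245
P(Process III | x) = 0.0415128 / 0.0464245 ≈ 0.894

0.894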